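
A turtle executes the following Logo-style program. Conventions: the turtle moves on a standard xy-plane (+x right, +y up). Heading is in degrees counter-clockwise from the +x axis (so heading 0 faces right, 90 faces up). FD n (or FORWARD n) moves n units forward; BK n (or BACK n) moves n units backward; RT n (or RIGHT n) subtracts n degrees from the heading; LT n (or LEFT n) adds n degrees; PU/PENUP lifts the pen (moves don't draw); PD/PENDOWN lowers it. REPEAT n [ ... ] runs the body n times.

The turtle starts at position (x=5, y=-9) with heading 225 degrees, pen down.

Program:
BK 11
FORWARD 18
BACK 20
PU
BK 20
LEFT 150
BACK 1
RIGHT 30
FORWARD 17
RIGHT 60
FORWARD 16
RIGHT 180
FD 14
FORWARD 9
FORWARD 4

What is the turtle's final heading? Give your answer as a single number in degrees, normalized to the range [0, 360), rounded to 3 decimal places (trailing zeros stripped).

Answer: 105

Derivation:
Executing turtle program step by step:
Start: pos=(5,-9), heading=225, pen down
BK 11: (5,-9) -> (12.778,-1.222) [heading=225, draw]
FD 18: (12.778,-1.222) -> (0.05,-13.95) [heading=225, draw]
BK 20: (0.05,-13.95) -> (14.192,0.192) [heading=225, draw]
PU: pen up
BK 20: (14.192,0.192) -> (28.335,14.335) [heading=225, move]
LT 150: heading 225 -> 15
BK 1: (28.335,14.335) -> (27.369,14.076) [heading=15, move]
RT 30: heading 15 -> 345
FD 17: (27.369,14.076) -> (43.789,9.676) [heading=345, move]
RT 60: heading 345 -> 285
FD 16: (43.789,9.676) -> (47.93,-5.779) [heading=285, move]
RT 180: heading 285 -> 105
FD 14: (47.93,-5.779) -> (44.307,7.744) [heading=105, move]
FD 9: (44.307,7.744) -> (41.978,16.437) [heading=105, move]
FD 4: (41.978,16.437) -> (40.942,20.301) [heading=105, move]
Final: pos=(40.942,20.301), heading=105, 3 segment(s) drawn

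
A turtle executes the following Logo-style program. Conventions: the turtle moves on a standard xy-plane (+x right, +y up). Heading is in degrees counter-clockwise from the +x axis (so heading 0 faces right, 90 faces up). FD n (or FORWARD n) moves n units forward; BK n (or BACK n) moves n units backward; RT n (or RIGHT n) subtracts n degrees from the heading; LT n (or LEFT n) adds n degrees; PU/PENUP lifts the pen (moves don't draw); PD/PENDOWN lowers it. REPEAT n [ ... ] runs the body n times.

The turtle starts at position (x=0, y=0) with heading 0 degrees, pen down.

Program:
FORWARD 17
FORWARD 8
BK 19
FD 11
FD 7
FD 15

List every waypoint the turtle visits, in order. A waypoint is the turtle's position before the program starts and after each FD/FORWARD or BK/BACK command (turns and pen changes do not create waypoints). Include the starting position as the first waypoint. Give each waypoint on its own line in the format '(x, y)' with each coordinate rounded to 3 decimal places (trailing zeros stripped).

Executing turtle program step by step:
Start: pos=(0,0), heading=0, pen down
FD 17: (0,0) -> (17,0) [heading=0, draw]
FD 8: (17,0) -> (25,0) [heading=0, draw]
BK 19: (25,0) -> (6,0) [heading=0, draw]
FD 11: (6,0) -> (17,0) [heading=0, draw]
FD 7: (17,0) -> (24,0) [heading=0, draw]
FD 15: (24,0) -> (39,0) [heading=0, draw]
Final: pos=(39,0), heading=0, 6 segment(s) drawn
Waypoints (7 total):
(0, 0)
(17, 0)
(25, 0)
(6, 0)
(17, 0)
(24, 0)
(39, 0)

Answer: (0, 0)
(17, 0)
(25, 0)
(6, 0)
(17, 0)
(24, 0)
(39, 0)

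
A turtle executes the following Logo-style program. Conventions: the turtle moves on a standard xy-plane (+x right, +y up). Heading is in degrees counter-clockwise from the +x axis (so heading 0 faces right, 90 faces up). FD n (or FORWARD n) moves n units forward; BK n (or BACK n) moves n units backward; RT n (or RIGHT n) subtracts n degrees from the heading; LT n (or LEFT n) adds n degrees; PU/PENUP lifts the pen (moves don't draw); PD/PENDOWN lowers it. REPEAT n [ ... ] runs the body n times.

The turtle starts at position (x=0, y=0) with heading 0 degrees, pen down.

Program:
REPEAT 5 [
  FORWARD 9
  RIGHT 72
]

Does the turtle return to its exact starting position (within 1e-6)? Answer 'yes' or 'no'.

Executing turtle program step by step:
Start: pos=(0,0), heading=0, pen down
REPEAT 5 [
  -- iteration 1/5 --
  FD 9: (0,0) -> (9,0) [heading=0, draw]
  RT 72: heading 0 -> 288
  -- iteration 2/5 --
  FD 9: (9,0) -> (11.781,-8.56) [heading=288, draw]
  RT 72: heading 288 -> 216
  -- iteration 3/5 --
  FD 9: (11.781,-8.56) -> (4.5,-13.85) [heading=216, draw]
  RT 72: heading 216 -> 144
  -- iteration 4/5 --
  FD 9: (4.5,-13.85) -> (-2.781,-8.56) [heading=144, draw]
  RT 72: heading 144 -> 72
  -- iteration 5/5 --
  FD 9: (-2.781,-8.56) -> (0,0) [heading=72, draw]
  RT 72: heading 72 -> 0
]
Final: pos=(0,0), heading=0, 5 segment(s) drawn

Start position: (0, 0)
Final position: (0, 0)
Distance = 0; < 1e-6 -> CLOSED

Answer: yes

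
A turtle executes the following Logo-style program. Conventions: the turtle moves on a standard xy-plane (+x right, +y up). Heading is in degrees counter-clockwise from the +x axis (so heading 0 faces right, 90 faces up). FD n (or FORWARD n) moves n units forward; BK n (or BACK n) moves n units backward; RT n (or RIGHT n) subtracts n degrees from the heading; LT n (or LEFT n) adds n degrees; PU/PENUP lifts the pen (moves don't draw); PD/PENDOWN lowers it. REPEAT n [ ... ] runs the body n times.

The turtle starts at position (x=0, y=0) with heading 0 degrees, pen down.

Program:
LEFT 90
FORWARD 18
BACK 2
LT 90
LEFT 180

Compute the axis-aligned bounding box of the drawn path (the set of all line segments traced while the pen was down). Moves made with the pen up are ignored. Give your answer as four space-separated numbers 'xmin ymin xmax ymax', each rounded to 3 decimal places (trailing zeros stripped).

Executing turtle program step by step:
Start: pos=(0,0), heading=0, pen down
LT 90: heading 0 -> 90
FD 18: (0,0) -> (0,18) [heading=90, draw]
BK 2: (0,18) -> (0,16) [heading=90, draw]
LT 90: heading 90 -> 180
LT 180: heading 180 -> 0
Final: pos=(0,16), heading=0, 2 segment(s) drawn

Segment endpoints: x in {0, 0, 0}, y in {0, 16, 18}
xmin=0, ymin=0, xmax=0, ymax=18

Answer: 0 0 0 18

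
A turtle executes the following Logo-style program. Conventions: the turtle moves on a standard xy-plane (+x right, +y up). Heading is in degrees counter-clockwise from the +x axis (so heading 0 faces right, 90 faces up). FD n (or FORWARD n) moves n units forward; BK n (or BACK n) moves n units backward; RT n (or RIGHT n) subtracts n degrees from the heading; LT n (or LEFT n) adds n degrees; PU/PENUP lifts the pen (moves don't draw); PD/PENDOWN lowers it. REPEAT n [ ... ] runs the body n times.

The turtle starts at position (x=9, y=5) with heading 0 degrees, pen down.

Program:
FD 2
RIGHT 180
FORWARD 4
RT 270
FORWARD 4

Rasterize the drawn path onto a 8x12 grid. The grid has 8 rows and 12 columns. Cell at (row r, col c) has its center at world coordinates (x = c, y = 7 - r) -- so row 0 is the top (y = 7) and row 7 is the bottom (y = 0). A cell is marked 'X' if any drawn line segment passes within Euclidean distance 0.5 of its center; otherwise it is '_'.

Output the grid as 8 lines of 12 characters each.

Answer: ____________
____________
_______XXXXX
_______X____
_______X____
_______X____
_______X____
____________

Derivation:
Segment 0: (9,5) -> (11,5)
Segment 1: (11,5) -> (7,5)
Segment 2: (7,5) -> (7,1)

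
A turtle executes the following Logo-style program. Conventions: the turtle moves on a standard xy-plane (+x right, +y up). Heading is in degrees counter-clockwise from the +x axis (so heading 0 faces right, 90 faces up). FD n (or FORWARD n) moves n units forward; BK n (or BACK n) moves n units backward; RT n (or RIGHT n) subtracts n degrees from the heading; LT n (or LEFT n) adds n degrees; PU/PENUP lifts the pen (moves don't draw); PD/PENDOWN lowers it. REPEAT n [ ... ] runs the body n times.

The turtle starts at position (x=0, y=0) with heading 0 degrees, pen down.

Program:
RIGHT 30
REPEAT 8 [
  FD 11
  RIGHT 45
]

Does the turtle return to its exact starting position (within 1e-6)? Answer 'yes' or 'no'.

Executing turtle program step by step:
Start: pos=(0,0), heading=0, pen down
RT 30: heading 0 -> 330
REPEAT 8 [
  -- iteration 1/8 --
  FD 11: (0,0) -> (9.526,-5.5) [heading=330, draw]
  RT 45: heading 330 -> 285
  -- iteration 2/8 --
  FD 11: (9.526,-5.5) -> (12.373,-16.125) [heading=285, draw]
  RT 45: heading 285 -> 240
  -- iteration 3/8 --
  FD 11: (12.373,-16.125) -> (6.873,-25.651) [heading=240, draw]
  RT 45: heading 240 -> 195
  -- iteration 4/8 --
  FD 11: (6.873,-25.651) -> (-3.752,-28.498) [heading=195, draw]
  RT 45: heading 195 -> 150
  -- iteration 5/8 --
  FD 11: (-3.752,-28.498) -> (-13.278,-22.998) [heading=150, draw]
  RT 45: heading 150 -> 105
  -- iteration 6/8 --
  FD 11: (-13.278,-22.998) -> (-16.125,-12.373) [heading=105, draw]
  RT 45: heading 105 -> 60
  -- iteration 7/8 --
  FD 11: (-16.125,-12.373) -> (-10.625,-2.847) [heading=60, draw]
  RT 45: heading 60 -> 15
  -- iteration 8/8 --
  FD 11: (-10.625,-2.847) -> (0,0) [heading=15, draw]
  RT 45: heading 15 -> 330
]
Final: pos=(0,0), heading=330, 8 segment(s) drawn

Start position: (0, 0)
Final position: (0, 0)
Distance = 0; < 1e-6 -> CLOSED

Answer: yes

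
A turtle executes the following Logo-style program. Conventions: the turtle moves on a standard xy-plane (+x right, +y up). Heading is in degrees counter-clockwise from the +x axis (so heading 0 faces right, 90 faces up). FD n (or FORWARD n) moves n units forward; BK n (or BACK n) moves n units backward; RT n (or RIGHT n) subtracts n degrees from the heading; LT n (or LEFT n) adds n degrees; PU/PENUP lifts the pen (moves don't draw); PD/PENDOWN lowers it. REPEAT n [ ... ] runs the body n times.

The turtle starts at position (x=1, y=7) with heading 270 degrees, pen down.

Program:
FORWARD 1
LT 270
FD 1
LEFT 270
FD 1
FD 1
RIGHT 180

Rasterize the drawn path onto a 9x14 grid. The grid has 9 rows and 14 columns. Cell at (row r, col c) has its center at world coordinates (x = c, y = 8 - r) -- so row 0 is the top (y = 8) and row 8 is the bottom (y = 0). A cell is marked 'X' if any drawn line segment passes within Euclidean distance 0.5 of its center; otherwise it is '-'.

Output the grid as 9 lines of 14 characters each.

Answer: X-------------
XX------------
XX------------
--------------
--------------
--------------
--------------
--------------
--------------

Derivation:
Segment 0: (1,7) -> (1,6)
Segment 1: (1,6) -> (-0,6)
Segment 2: (-0,6) -> (0,7)
Segment 3: (0,7) -> (0,8)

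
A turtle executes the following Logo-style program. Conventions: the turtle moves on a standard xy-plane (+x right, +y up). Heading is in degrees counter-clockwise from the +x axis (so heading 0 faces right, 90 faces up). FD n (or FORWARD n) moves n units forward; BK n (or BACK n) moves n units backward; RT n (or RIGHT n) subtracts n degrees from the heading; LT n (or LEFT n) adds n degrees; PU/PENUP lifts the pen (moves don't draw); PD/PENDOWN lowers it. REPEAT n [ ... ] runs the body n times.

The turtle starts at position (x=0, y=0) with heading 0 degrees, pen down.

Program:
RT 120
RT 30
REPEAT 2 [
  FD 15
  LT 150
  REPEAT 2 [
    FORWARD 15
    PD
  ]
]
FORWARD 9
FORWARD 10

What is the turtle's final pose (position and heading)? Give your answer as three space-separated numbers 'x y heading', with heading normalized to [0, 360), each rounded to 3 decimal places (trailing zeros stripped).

Executing turtle program step by step:
Start: pos=(0,0), heading=0, pen down
RT 120: heading 0 -> 240
RT 30: heading 240 -> 210
REPEAT 2 [
  -- iteration 1/2 --
  FD 15: (0,0) -> (-12.99,-7.5) [heading=210, draw]
  LT 150: heading 210 -> 0
  REPEAT 2 [
    -- iteration 1/2 --
    FD 15: (-12.99,-7.5) -> (2.01,-7.5) [heading=0, draw]
    PD: pen down
    -- iteration 2/2 --
    FD 15: (2.01,-7.5) -> (17.01,-7.5) [heading=0, draw]
    PD: pen down
  ]
  -- iteration 2/2 --
  FD 15: (17.01,-7.5) -> (32.01,-7.5) [heading=0, draw]
  LT 150: heading 0 -> 150
  REPEAT 2 [
    -- iteration 1/2 --
    FD 15: (32.01,-7.5) -> (19.019,0) [heading=150, draw]
    PD: pen down
    -- iteration 2/2 --
    FD 15: (19.019,0) -> (6.029,7.5) [heading=150, draw]
    PD: pen down
  ]
]
FD 9: (6.029,7.5) -> (-1.765,12) [heading=150, draw]
FD 10: (-1.765,12) -> (-10.426,17) [heading=150, draw]
Final: pos=(-10.426,17), heading=150, 8 segment(s) drawn

Answer: -10.426 17 150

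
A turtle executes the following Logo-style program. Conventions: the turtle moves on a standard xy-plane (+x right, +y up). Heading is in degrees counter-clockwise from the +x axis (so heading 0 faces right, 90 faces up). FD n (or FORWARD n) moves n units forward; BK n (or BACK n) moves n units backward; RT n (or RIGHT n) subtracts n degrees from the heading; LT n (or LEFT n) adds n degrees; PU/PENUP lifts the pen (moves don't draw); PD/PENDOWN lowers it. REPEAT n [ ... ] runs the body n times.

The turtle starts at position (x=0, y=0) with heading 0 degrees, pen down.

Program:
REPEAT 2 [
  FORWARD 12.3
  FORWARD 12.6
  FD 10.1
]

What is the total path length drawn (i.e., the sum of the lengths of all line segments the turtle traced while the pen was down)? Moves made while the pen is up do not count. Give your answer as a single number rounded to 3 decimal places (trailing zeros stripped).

Answer: 70

Derivation:
Executing turtle program step by step:
Start: pos=(0,0), heading=0, pen down
REPEAT 2 [
  -- iteration 1/2 --
  FD 12.3: (0,0) -> (12.3,0) [heading=0, draw]
  FD 12.6: (12.3,0) -> (24.9,0) [heading=0, draw]
  FD 10.1: (24.9,0) -> (35,0) [heading=0, draw]
  -- iteration 2/2 --
  FD 12.3: (35,0) -> (47.3,0) [heading=0, draw]
  FD 12.6: (47.3,0) -> (59.9,0) [heading=0, draw]
  FD 10.1: (59.9,0) -> (70,0) [heading=0, draw]
]
Final: pos=(70,0), heading=0, 6 segment(s) drawn

Segment lengths:
  seg 1: (0,0) -> (12.3,0), length = 12.3
  seg 2: (12.3,0) -> (24.9,0), length = 12.6
  seg 3: (24.9,0) -> (35,0), length = 10.1
  seg 4: (35,0) -> (47.3,0), length = 12.3
  seg 5: (47.3,0) -> (59.9,0), length = 12.6
  seg 6: (59.9,0) -> (70,0), length = 10.1
Total = 70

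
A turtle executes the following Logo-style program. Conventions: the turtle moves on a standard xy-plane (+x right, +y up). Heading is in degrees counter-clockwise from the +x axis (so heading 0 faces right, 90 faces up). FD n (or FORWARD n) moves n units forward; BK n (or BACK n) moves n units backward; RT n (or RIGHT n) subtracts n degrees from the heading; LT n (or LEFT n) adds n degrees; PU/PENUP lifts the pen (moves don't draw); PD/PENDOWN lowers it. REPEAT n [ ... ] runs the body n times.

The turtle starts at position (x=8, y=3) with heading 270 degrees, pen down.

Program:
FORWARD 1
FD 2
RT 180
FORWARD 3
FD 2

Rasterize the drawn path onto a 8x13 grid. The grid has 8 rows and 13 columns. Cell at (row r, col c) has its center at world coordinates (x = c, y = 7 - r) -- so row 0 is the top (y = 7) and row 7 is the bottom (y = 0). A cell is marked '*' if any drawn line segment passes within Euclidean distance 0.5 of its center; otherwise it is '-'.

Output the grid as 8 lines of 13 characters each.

Answer: -------------
-------------
--------*----
--------*----
--------*----
--------*----
--------*----
--------*----

Derivation:
Segment 0: (8,3) -> (8,2)
Segment 1: (8,2) -> (8,0)
Segment 2: (8,0) -> (8,3)
Segment 3: (8,3) -> (8,5)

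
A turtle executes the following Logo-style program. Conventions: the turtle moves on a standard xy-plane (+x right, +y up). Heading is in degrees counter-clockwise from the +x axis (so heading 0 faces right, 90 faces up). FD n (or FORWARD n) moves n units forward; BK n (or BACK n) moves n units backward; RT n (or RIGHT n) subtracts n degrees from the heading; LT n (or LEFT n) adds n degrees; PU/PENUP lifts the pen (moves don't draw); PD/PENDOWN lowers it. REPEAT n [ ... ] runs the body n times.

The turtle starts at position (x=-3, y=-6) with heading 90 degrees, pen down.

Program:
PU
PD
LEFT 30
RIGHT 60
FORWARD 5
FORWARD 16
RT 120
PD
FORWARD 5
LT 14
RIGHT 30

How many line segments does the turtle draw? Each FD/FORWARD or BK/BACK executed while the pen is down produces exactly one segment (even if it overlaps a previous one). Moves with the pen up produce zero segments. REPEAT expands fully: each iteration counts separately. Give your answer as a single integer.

Executing turtle program step by step:
Start: pos=(-3,-6), heading=90, pen down
PU: pen up
PD: pen down
LT 30: heading 90 -> 120
RT 60: heading 120 -> 60
FD 5: (-3,-6) -> (-0.5,-1.67) [heading=60, draw]
FD 16: (-0.5,-1.67) -> (7.5,12.187) [heading=60, draw]
RT 120: heading 60 -> 300
PD: pen down
FD 5: (7.5,12.187) -> (10,7.856) [heading=300, draw]
LT 14: heading 300 -> 314
RT 30: heading 314 -> 284
Final: pos=(10,7.856), heading=284, 3 segment(s) drawn
Segments drawn: 3

Answer: 3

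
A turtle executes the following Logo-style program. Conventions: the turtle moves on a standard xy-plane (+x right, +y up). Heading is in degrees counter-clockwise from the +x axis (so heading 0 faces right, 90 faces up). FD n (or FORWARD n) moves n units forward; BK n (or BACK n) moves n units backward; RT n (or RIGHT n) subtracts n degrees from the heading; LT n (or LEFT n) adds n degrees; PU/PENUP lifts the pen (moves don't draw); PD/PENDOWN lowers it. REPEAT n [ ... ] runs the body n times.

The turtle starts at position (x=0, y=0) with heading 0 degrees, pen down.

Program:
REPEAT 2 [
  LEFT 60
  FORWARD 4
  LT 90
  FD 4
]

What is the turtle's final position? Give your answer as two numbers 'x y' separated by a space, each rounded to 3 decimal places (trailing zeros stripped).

Answer: -2.928 0

Derivation:
Executing turtle program step by step:
Start: pos=(0,0), heading=0, pen down
REPEAT 2 [
  -- iteration 1/2 --
  LT 60: heading 0 -> 60
  FD 4: (0,0) -> (2,3.464) [heading=60, draw]
  LT 90: heading 60 -> 150
  FD 4: (2,3.464) -> (-1.464,5.464) [heading=150, draw]
  -- iteration 2/2 --
  LT 60: heading 150 -> 210
  FD 4: (-1.464,5.464) -> (-4.928,3.464) [heading=210, draw]
  LT 90: heading 210 -> 300
  FD 4: (-4.928,3.464) -> (-2.928,0) [heading=300, draw]
]
Final: pos=(-2.928,0), heading=300, 4 segment(s) drawn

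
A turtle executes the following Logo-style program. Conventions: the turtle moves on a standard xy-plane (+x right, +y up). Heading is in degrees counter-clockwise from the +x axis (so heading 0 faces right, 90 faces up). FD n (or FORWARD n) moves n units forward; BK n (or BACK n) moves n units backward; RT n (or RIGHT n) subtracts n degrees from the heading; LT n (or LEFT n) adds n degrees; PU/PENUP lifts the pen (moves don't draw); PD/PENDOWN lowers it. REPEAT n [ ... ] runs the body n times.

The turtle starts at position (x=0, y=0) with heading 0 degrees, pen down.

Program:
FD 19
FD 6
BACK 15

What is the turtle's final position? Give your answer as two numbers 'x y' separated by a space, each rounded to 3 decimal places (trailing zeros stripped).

Executing turtle program step by step:
Start: pos=(0,0), heading=0, pen down
FD 19: (0,0) -> (19,0) [heading=0, draw]
FD 6: (19,0) -> (25,0) [heading=0, draw]
BK 15: (25,0) -> (10,0) [heading=0, draw]
Final: pos=(10,0), heading=0, 3 segment(s) drawn

Answer: 10 0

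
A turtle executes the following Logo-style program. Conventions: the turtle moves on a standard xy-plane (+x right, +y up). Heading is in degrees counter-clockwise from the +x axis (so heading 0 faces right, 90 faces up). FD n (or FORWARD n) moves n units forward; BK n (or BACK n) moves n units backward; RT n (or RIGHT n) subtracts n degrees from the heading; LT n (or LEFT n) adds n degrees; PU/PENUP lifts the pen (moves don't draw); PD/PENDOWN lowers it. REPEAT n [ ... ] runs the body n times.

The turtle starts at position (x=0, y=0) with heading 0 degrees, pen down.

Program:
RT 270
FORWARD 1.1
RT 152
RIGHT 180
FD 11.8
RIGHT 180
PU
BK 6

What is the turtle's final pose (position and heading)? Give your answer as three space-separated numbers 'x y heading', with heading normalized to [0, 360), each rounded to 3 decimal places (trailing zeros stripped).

Executing turtle program step by step:
Start: pos=(0,0), heading=0, pen down
RT 270: heading 0 -> 90
FD 1.1: (0,0) -> (0,1.1) [heading=90, draw]
RT 152: heading 90 -> 298
RT 180: heading 298 -> 118
FD 11.8: (0,1.1) -> (-5.54,11.519) [heading=118, draw]
RT 180: heading 118 -> 298
PU: pen up
BK 6: (-5.54,11.519) -> (-8.357,16.816) [heading=298, move]
Final: pos=(-8.357,16.816), heading=298, 2 segment(s) drawn

Answer: -8.357 16.816 298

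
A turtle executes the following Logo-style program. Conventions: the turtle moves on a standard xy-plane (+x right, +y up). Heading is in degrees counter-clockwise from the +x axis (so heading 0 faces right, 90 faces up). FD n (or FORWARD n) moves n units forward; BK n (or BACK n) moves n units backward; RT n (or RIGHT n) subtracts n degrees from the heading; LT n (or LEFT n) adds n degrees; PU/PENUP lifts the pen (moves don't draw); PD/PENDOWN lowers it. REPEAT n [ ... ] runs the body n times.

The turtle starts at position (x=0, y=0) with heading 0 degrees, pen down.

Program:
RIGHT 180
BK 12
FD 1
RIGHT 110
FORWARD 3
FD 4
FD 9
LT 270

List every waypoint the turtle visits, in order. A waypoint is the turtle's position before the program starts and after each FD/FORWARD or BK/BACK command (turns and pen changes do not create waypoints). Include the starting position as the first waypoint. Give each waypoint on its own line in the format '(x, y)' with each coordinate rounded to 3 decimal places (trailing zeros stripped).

Answer: (0, 0)
(12, 0)
(11, 0)
(12.026, 2.819)
(13.394, 6.578)
(16.472, 15.035)

Derivation:
Executing turtle program step by step:
Start: pos=(0,0), heading=0, pen down
RT 180: heading 0 -> 180
BK 12: (0,0) -> (12,0) [heading=180, draw]
FD 1: (12,0) -> (11,0) [heading=180, draw]
RT 110: heading 180 -> 70
FD 3: (11,0) -> (12.026,2.819) [heading=70, draw]
FD 4: (12.026,2.819) -> (13.394,6.578) [heading=70, draw]
FD 9: (13.394,6.578) -> (16.472,15.035) [heading=70, draw]
LT 270: heading 70 -> 340
Final: pos=(16.472,15.035), heading=340, 5 segment(s) drawn
Waypoints (6 total):
(0, 0)
(12, 0)
(11, 0)
(12.026, 2.819)
(13.394, 6.578)
(16.472, 15.035)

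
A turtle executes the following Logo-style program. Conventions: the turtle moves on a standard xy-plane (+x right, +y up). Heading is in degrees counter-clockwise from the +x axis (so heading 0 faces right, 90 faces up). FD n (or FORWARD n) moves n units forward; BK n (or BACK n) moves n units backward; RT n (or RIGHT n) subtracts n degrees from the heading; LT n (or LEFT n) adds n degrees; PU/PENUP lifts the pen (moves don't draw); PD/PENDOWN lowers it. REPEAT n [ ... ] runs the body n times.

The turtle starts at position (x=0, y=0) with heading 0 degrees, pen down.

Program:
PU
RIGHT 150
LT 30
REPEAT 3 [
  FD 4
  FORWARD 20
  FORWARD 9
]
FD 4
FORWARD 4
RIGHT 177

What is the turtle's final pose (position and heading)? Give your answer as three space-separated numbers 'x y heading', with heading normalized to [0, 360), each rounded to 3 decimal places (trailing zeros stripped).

Executing turtle program step by step:
Start: pos=(0,0), heading=0, pen down
PU: pen up
RT 150: heading 0 -> 210
LT 30: heading 210 -> 240
REPEAT 3 [
  -- iteration 1/3 --
  FD 4: (0,0) -> (-2,-3.464) [heading=240, move]
  FD 20: (-2,-3.464) -> (-12,-20.785) [heading=240, move]
  FD 9: (-12,-20.785) -> (-16.5,-28.579) [heading=240, move]
  -- iteration 2/3 --
  FD 4: (-16.5,-28.579) -> (-18.5,-32.043) [heading=240, move]
  FD 20: (-18.5,-32.043) -> (-28.5,-49.363) [heading=240, move]
  FD 9: (-28.5,-49.363) -> (-33,-57.158) [heading=240, move]
  -- iteration 3/3 --
  FD 4: (-33,-57.158) -> (-35,-60.622) [heading=240, move]
  FD 20: (-35,-60.622) -> (-45,-77.942) [heading=240, move]
  FD 9: (-45,-77.942) -> (-49.5,-85.737) [heading=240, move]
]
FD 4: (-49.5,-85.737) -> (-51.5,-89.201) [heading=240, move]
FD 4: (-51.5,-89.201) -> (-53.5,-92.665) [heading=240, move]
RT 177: heading 240 -> 63
Final: pos=(-53.5,-92.665), heading=63, 0 segment(s) drawn

Answer: -53.5 -92.665 63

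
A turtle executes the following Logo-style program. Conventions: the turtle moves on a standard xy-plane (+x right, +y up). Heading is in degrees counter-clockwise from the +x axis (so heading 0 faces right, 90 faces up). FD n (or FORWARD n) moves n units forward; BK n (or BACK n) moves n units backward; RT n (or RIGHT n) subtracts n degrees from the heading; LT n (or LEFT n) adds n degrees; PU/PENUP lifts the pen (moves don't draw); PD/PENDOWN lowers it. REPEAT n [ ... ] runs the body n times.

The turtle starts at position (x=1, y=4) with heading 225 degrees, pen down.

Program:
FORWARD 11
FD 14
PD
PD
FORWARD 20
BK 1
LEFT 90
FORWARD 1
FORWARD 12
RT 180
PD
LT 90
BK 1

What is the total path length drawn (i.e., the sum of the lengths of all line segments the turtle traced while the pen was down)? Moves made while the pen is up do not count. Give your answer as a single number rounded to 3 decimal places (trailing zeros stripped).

Answer: 60

Derivation:
Executing turtle program step by step:
Start: pos=(1,4), heading=225, pen down
FD 11: (1,4) -> (-6.778,-3.778) [heading=225, draw]
FD 14: (-6.778,-3.778) -> (-16.678,-13.678) [heading=225, draw]
PD: pen down
PD: pen down
FD 20: (-16.678,-13.678) -> (-30.82,-27.82) [heading=225, draw]
BK 1: (-30.82,-27.82) -> (-30.113,-27.113) [heading=225, draw]
LT 90: heading 225 -> 315
FD 1: (-30.113,-27.113) -> (-29.406,-27.82) [heading=315, draw]
FD 12: (-29.406,-27.82) -> (-20.92,-36.305) [heading=315, draw]
RT 180: heading 315 -> 135
PD: pen down
LT 90: heading 135 -> 225
BK 1: (-20.92,-36.305) -> (-20.213,-35.598) [heading=225, draw]
Final: pos=(-20.213,-35.598), heading=225, 7 segment(s) drawn

Segment lengths:
  seg 1: (1,4) -> (-6.778,-3.778), length = 11
  seg 2: (-6.778,-3.778) -> (-16.678,-13.678), length = 14
  seg 3: (-16.678,-13.678) -> (-30.82,-27.82), length = 20
  seg 4: (-30.82,-27.82) -> (-30.113,-27.113), length = 1
  seg 5: (-30.113,-27.113) -> (-29.406,-27.82), length = 1
  seg 6: (-29.406,-27.82) -> (-20.92,-36.305), length = 12
  seg 7: (-20.92,-36.305) -> (-20.213,-35.598), length = 1
Total = 60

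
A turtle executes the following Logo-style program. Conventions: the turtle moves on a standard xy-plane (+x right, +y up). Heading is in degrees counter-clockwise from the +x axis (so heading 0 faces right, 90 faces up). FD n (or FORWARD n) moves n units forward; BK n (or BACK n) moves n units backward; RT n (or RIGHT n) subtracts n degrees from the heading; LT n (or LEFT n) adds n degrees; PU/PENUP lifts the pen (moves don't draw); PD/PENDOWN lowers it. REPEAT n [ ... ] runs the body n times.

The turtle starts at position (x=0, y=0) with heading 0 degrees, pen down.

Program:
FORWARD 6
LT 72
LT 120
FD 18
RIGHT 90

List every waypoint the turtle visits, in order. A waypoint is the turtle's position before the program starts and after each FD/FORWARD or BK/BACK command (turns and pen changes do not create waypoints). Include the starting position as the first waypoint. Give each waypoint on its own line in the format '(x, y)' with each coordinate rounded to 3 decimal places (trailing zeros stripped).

Answer: (0, 0)
(6, 0)
(-11.607, -3.742)

Derivation:
Executing turtle program step by step:
Start: pos=(0,0), heading=0, pen down
FD 6: (0,0) -> (6,0) [heading=0, draw]
LT 72: heading 0 -> 72
LT 120: heading 72 -> 192
FD 18: (6,0) -> (-11.607,-3.742) [heading=192, draw]
RT 90: heading 192 -> 102
Final: pos=(-11.607,-3.742), heading=102, 2 segment(s) drawn
Waypoints (3 total):
(0, 0)
(6, 0)
(-11.607, -3.742)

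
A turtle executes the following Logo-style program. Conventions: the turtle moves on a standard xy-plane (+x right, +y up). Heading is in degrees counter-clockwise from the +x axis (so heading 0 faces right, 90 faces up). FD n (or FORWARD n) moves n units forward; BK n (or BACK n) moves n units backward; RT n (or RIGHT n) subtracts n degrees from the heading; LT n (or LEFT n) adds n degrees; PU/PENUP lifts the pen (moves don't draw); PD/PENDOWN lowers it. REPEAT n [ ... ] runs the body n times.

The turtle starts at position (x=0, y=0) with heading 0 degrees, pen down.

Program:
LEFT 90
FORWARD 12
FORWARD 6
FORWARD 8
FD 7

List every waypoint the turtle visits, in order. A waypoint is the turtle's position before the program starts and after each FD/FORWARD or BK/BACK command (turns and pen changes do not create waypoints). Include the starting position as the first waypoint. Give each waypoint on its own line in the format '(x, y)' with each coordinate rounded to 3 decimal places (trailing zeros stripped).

Answer: (0, 0)
(0, 12)
(0, 18)
(0, 26)
(0, 33)

Derivation:
Executing turtle program step by step:
Start: pos=(0,0), heading=0, pen down
LT 90: heading 0 -> 90
FD 12: (0,0) -> (0,12) [heading=90, draw]
FD 6: (0,12) -> (0,18) [heading=90, draw]
FD 8: (0,18) -> (0,26) [heading=90, draw]
FD 7: (0,26) -> (0,33) [heading=90, draw]
Final: pos=(0,33), heading=90, 4 segment(s) drawn
Waypoints (5 total):
(0, 0)
(0, 12)
(0, 18)
(0, 26)
(0, 33)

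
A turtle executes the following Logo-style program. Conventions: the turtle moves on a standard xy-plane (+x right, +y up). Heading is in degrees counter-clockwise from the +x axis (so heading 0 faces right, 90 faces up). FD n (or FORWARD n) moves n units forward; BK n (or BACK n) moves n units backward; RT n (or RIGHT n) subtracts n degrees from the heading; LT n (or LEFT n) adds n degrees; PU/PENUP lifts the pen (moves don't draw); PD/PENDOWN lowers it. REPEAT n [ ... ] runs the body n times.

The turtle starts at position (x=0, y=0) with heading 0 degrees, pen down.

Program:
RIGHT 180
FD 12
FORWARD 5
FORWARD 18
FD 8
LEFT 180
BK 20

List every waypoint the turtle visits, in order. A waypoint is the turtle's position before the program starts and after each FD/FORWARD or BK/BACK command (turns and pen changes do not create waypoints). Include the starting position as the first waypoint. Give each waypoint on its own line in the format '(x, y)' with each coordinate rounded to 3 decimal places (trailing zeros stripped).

Answer: (0, 0)
(-12, 0)
(-17, 0)
(-35, 0)
(-43, 0)
(-63, 0)

Derivation:
Executing turtle program step by step:
Start: pos=(0,0), heading=0, pen down
RT 180: heading 0 -> 180
FD 12: (0,0) -> (-12,0) [heading=180, draw]
FD 5: (-12,0) -> (-17,0) [heading=180, draw]
FD 18: (-17,0) -> (-35,0) [heading=180, draw]
FD 8: (-35,0) -> (-43,0) [heading=180, draw]
LT 180: heading 180 -> 0
BK 20: (-43,0) -> (-63,0) [heading=0, draw]
Final: pos=(-63,0), heading=0, 5 segment(s) drawn
Waypoints (6 total):
(0, 0)
(-12, 0)
(-17, 0)
(-35, 0)
(-43, 0)
(-63, 0)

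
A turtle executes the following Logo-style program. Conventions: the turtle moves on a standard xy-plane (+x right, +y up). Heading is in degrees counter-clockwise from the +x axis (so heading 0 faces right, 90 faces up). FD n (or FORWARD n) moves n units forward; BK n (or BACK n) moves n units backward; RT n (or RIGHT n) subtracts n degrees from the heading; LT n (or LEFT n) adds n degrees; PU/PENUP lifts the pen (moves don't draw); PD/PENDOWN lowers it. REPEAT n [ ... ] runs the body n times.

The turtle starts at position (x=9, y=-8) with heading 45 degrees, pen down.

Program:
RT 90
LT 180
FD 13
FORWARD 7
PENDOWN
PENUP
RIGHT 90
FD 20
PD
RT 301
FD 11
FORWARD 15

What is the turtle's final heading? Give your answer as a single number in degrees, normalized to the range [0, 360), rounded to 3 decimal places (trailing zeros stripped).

Answer: 104

Derivation:
Executing turtle program step by step:
Start: pos=(9,-8), heading=45, pen down
RT 90: heading 45 -> 315
LT 180: heading 315 -> 135
FD 13: (9,-8) -> (-0.192,1.192) [heading=135, draw]
FD 7: (-0.192,1.192) -> (-5.142,6.142) [heading=135, draw]
PD: pen down
PU: pen up
RT 90: heading 135 -> 45
FD 20: (-5.142,6.142) -> (9,20.284) [heading=45, move]
PD: pen down
RT 301: heading 45 -> 104
FD 11: (9,20.284) -> (6.339,30.958) [heading=104, draw]
FD 15: (6.339,30.958) -> (2.71,45.512) [heading=104, draw]
Final: pos=(2.71,45.512), heading=104, 4 segment(s) drawn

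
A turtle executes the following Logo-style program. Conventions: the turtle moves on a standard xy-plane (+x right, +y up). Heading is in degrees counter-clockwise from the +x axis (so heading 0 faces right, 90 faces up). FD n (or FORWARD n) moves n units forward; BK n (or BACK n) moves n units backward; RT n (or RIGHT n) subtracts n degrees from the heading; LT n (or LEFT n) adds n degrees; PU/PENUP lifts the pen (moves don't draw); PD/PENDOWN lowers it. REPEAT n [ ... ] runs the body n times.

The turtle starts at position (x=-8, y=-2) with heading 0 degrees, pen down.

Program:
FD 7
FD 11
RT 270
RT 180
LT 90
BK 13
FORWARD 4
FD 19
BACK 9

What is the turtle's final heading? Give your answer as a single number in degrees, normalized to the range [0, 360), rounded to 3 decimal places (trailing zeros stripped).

Executing turtle program step by step:
Start: pos=(-8,-2), heading=0, pen down
FD 7: (-8,-2) -> (-1,-2) [heading=0, draw]
FD 11: (-1,-2) -> (10,-2) [heading=0, draw]
RT 270: heading 0 -> 90
RT 180: heading 90 -> 270
LT 90: heading 270 -> 0
BK 13: (10,-2) -> (-3,-2) [heading=0, draw]
FD 4: (-3,-2) -> (1,-2) [heading=0, draw]
FD 19: (1,-2) -> (20,-2) [heading=0, draw]
BK 9: (20,-2) -> (11,-2) [heading=0, draw]
Final: pos=(11,-2), heading=0, 6 segment(s) drawn

Answer: 0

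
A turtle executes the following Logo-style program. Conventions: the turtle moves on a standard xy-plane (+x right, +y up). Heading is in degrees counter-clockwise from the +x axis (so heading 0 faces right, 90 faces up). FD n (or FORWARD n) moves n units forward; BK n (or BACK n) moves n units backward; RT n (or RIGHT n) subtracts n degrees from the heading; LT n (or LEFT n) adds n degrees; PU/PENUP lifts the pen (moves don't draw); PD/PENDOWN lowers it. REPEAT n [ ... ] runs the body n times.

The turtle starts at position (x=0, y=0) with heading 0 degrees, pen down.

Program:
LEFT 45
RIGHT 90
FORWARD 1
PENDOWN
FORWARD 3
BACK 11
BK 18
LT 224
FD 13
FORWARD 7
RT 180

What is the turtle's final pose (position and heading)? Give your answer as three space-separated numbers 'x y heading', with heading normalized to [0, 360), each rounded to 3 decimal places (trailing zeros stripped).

Answer: -37.675 18.027 359

Derivation:
Executing turtle program step by step:
Start: pos=(0,0), heading=0, pen down
LT 45: heading 0 -> 45
RT 90: heading 45 -> 315
FD 1: (0,0) -> (0.707,-0.707) [heading=315, draw]
PD: pen down
FD 3: (0.707,-0.707) -> (2.828,-2.828) [heading=315, draw]
BK 11: (2.828,-2.828) -> (-4.95,4.95) [heading=315, draw]
BK 18: (-4.95,4.95) -> (-17.678,17.678) [heading=315, draw]
LT 224: heading 315 -> 179
FD 13: (-17.678,17.678) -> (-30.676,17.905) [heading=179, draw]
FD 7: (-30.676,17.905) -> (-37.675,18.027) [heading=179, draw]
RT 180: heading 179 -> 359
Final: pos=(-37.675,18.027), heading=359, 6 segment(s) drawn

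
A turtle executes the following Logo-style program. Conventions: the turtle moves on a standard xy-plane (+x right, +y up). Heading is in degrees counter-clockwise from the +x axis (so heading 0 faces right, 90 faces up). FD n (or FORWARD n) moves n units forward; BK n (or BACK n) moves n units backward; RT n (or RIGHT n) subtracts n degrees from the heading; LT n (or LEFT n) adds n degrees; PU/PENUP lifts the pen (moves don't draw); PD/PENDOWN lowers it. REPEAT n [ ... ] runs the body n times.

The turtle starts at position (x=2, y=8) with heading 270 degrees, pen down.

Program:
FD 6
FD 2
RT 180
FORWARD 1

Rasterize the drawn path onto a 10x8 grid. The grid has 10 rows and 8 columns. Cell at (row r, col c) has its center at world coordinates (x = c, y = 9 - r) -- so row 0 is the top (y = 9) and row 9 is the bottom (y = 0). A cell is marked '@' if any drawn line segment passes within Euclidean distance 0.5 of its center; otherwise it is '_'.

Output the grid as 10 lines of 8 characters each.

Segment 0: (2,8) -> (2,2)
Segment 1: (2,2) -> (2,0)
Segment 2: (2,0) -> (2,1)

Answer: ________
__@_____
__@_____
__@_____
__@_____
__@_____
__@_____
__@_____
__@_____
__@_____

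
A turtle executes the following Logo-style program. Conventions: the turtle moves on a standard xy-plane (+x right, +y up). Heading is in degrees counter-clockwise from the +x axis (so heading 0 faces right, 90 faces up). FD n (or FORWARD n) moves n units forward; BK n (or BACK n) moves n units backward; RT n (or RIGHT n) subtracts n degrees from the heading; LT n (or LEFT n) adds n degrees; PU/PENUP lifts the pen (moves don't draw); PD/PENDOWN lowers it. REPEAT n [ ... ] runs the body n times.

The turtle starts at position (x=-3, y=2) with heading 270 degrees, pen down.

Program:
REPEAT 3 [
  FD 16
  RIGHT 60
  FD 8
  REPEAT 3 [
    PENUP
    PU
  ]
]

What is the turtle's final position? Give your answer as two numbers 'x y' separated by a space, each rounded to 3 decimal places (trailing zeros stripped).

Executing turtle program step by step:
Start: pos=(-3,2), heading=270, pen down
REPEAT 3 [
  -- iteration 1/3 --
  FD 16: (-3,2) -> (-3,-14) [heading=270, draw]
  RT 60: heading 270 -> 210
  FD 8: (-3,-14) -> (-9.928,-18) [heading=210, draw]
  REPEAT 3 [
    -- iteration 1/3 --
    PU: pen up
    PU: pen up
    -- iteration 2/3 --
    PU: pen up
    PU: pen up
    -- iteration 3/3 --
    PU: pen up
    PU: pen up
  ]
  -- iteration 2/3 --
  FD 16: (-9.928,-18) -> (-23.785,-26) [heading=210, move]
  RT 60: heading 210 -> 150
  FD 8: (-23.785,-26) -> (-30.713,-22) [heading=150, move]
  REPEAT 3 [
    -- iteration 1/3 --
    PU: pen up
    PU: pen up
    -- iteration 2/3 --
    PU: pen up
    PU: pen up
    -- iteration 3/3 --
    PU: pen up
    PU: pen up
  ]
  -- iteration 3/3 --
  FD 16: (-30.713,-22) -> (-44.569,-14) [heading=150, move]
  RT 60: heading 150 -> 90
  FD 8: (-44.569,-14) -> (-44.569,-6) [heading=90, move]
  REPEAT 3 [
    -- iteration 1/3 --
    PU: pen up
    PU: pen up
    -- iteration 2/3 --
    PU: pen up
    PU: pen up
    -- iteration 3/3 --
    PU: pen up
    PU: pen up
  ]
]
Final: pos=(-44.569,-6), heading=90, 2 segment(s) drawn

Answer: -44.569 -6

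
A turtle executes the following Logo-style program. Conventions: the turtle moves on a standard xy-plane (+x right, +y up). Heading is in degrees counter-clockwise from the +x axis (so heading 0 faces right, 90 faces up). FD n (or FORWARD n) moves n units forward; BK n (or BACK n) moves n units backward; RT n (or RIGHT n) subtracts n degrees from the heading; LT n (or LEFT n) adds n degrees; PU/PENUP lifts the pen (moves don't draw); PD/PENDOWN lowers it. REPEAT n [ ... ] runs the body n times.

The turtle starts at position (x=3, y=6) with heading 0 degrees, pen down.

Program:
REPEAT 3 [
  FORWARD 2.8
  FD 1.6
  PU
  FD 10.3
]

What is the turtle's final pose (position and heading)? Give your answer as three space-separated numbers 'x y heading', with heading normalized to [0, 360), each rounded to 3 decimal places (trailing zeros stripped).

Answer: 47.1 6 0

Derivation:
Executing turtle program step by step:
Start: pos=(3,6), heading=0, pen down
REPEAT 3 [
  -- iteration 1/3 --
  FD 2.8: (3,6) -> (5.8,6) [heading=0, draw]
  FD 1.6: (5.8,6) -> (7.4,6) [heading=0, draw]
  PU: pen up
  FD 10.3: (7.4,6) -> (17.7,6) [heading=0, move]
  -- iteration 2/3 --
  FD 2.8: (17.7,6) -> (20.5,6) [heading=0, move]
  FD 1.6: (20.5,6) -> (22.1,6) [heading=0, move]
  PU: pen up
  FD 10.3: (22.1,6) -> (32.4,6) [heading=0, move]
  -- iteration 3/3 --
  FD 2.8: (32.4,6) -> (35.2,6) [heading=0, move]
  FD 1.6: (35.2,6) -> (36.8,6) [heading=0, move]
  PU: pen up
  FD 10.3: (36.8,6) -> (47.1,6) [heading=0, move]
]
Final: pos=(47.1,6), heading=0, 2 segment(s) drawn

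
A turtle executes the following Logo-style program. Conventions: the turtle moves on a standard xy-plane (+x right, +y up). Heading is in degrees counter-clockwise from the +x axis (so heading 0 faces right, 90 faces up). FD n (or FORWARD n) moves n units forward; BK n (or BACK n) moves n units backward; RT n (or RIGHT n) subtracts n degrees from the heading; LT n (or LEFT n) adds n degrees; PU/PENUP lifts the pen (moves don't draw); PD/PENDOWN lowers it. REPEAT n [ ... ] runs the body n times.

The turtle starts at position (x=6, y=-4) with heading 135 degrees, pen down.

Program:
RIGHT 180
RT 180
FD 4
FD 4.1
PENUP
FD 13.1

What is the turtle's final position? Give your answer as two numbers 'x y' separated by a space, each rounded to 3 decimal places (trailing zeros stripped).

Executing turtle program step by step:
Start: pos=(6,-4), heading=135, pen down
RT 180: heading 135 -> 315
RT 180: heading 315 -> 135
FD 4: (6,-4) -> (3.172,-1.172) [heading=135, draw]
FD 4.1: (3.172,-1.172) -> (0.272,1.728) [heading=135, draw]
PU: pen up
FD 13.1: (0.272,1.728) -> (-8.991,10.991) [heading=135, move]
Final: pos=(-8.991,10.991), heading=135, 2 segment(s) drawn

Answer: -8.991 10.991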